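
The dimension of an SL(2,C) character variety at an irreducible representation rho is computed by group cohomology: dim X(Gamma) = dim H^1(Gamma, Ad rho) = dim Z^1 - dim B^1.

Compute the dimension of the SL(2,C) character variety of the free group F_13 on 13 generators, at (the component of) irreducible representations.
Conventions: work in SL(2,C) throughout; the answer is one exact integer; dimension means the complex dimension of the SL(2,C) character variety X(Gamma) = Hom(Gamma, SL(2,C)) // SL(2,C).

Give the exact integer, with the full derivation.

36

Here Gamma is free of rank 13 — no relator constrains a cocycle.
A cocycle picks one sl_2 vector per generator freely, giving dim Z^1 = 3*13 = 39.
Irreducibility makes the coboundary map sl_2 -> Z^1 injective (trivial centralizer), so dim B^1 = 3.
Therefore dim X = 39 - 3 = 36.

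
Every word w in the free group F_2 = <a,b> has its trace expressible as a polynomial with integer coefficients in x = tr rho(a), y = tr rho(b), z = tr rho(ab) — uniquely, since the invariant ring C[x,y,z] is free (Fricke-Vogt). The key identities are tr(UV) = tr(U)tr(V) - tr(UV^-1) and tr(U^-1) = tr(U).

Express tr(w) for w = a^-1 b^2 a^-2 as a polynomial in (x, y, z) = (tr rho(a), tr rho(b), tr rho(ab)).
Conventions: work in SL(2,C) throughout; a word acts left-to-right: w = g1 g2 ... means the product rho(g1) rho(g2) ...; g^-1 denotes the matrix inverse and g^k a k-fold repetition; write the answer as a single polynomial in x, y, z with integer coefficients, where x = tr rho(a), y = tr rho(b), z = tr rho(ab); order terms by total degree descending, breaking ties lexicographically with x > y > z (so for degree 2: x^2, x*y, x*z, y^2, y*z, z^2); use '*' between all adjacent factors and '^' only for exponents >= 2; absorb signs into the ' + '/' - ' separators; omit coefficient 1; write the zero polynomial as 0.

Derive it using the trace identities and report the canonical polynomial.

x^3*y^2 - x^2*y*z - x^3 - 2*x*y^2 + y*z + 3*x

reduce: trace(b^2) = trace(b) trace(b) - trace(1) = y^2 - 2
trace(b^2 a) = trace(b) trace(a b) - trace(a) = y*z - x
trace(b^2 a^-1) = trace(b^2) trace(a) - trace(b^2 a) = x*y^2 - y*z - x
trace(a^-2 b^2) = trace(b^2 a^-1) trace(a) - trace(b^2) = x^2*y^2 - x*y*z - x^2 - y^2 + 2
trace(a^-1 b^2 a^-2) = trace(a^-2 b^2) trace(a) - trace(a^-2 b^2 a) = x^3*y^2 - x^2*y*z - x^3 - 2*x*y^2 + y*z + 3*x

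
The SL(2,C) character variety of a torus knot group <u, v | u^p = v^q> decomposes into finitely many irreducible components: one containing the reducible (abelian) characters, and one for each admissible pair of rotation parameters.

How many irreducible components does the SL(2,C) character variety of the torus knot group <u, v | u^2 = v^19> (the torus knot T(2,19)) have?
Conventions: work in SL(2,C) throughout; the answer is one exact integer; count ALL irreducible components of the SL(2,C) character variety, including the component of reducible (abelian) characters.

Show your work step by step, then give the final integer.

10

For T(2,19): irreducibility forces the central element u^2 = v^19 to one of +I, -I.
This locks tr(u) to 2*cos(pi*alpha/2), alpha in 1..1, and tr(v) to 2*cos(pi*beta/19), beta in 1..18, on each component of irreducible characters.
Consistency of u^2 = (-1)^alpha I with v^19 = (-1)^beta I forces alpha = beta (mod 2).
Counting: 1 odd alphas x 9 odd betas + 0 even alphas x 9 even betas = 9 + 0 = 9.
That is 9 components of irreducible characters, and with the reducible (abelian) component the total is 10.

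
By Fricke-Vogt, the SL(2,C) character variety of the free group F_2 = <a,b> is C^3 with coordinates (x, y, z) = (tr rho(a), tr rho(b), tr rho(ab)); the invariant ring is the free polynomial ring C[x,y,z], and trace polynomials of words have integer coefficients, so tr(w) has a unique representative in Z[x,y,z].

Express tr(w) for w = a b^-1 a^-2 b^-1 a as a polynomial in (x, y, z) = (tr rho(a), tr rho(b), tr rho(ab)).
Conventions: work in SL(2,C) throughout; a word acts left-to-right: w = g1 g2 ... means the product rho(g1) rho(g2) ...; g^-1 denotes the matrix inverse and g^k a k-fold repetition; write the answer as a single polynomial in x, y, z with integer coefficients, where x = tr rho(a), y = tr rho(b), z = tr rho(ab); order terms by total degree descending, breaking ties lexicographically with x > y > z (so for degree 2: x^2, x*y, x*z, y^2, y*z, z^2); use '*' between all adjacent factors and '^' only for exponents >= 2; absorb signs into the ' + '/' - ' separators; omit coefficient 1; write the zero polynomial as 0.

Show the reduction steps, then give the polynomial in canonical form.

x^3*y*z - x^4 - x^2*y^2 - x^2*z^2 + 4*x^2 + y^2 - 2

trace(a b^-1) = trace(a)*trace(b) - trace(a b)  (eliminate b^-1) = x*y - z
trace(a^2) = trace(a)*trace(a) - trace(1)  (reduce the a square) = x^2 - 2
trace(b a^2) = trace(a)*trace(b a) - trace(b)  (reduce the a square) = x*z - y
trace(a b a^2) = trace(a)*trace(b a^2) - trace(b a)  (reduce the a square) = x^2*z - x*y - z
trace(b a b a) = trace(a b)*trace(a b) - trace(1)  (split on a) = z^2 - 2
trace(b a b) = trace(b)*trace(a b) - trace(a)  (reduce the b square) = y*z - x
trace(a b a^2 b) = trace(a)*trace(b a b a) - trace(b a b)  (reduce the a square) = x*z^2 - y*z - x
trace(b a^2 b^-1 a) = trace(a b a^2)*trace(b) - trace(a b a^2 b)  (eliminate b^-1) = x^2*y*z - x*y^2 - x*z^2 + x
trace(a^2 b^-1 a^-1 b) = trace(b a^2 b^-1)*trace(a) - trace(b a^2 b^-1 a)  (eliminate a^-1) = -x^2*y*z + x^3 + x*y^2 + x*z^2 - 3*x
trace(b^-1 a^2 b^-1 a^-1) = trace(a^2 b^-1 a^-1)*trace(b) - trace(a^2 b^-1 a^-1 b)  (eliminate b^-1) = x^2*y*z - x^3 - x*z^2 - y*z + 3*x
trace(b^-1 a^2) = trace(a^2)*trace(b) - trace(a^2 b)  (eliminate b^-1) = x^2*y - x*z - y
trace(b^-1 a^2 b^-1) = trace(b^-1 a^2)*trace(b) - trace(b^-1 a^2 b)  (eliminate b^-1) = x^2*y^2 - x*y*z - x^2 - y^2 + 2
trace(a b^-1 a^-2 b^-1 a) = trace(b^-1 a^2 b^-1 a^-1)*trace(a) - trace(b^-1 a^2 b^-1)  (eliminate a^-1) = x^3*y*z - x^4 - x^2*y^2 - x^2*z^2 + 4*x^2 + y^2 - 2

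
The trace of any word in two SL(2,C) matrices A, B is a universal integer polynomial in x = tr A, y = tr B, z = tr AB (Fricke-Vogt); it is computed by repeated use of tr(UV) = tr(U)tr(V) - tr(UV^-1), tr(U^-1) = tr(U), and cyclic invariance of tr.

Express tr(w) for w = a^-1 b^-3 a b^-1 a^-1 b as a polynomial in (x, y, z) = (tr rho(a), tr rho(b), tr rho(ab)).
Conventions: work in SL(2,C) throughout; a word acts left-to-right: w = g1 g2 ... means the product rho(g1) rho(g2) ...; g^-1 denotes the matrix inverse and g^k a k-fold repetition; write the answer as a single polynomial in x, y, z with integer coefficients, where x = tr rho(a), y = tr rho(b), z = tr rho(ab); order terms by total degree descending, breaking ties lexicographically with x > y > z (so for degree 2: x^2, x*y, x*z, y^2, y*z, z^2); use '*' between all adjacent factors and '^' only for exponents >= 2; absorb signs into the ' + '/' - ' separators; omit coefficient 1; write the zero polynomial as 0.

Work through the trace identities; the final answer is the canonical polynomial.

and trace(b^-1) = trace(b) = y
trace(b^-2) = trace(b^-1)*trace(b) - trace(1)  (eliminate b^-1) = y^2 - 2
and trace(b^2 a) = trace(b)*trace(a b) - trace(a)  (reduce the b square) = y*z - x
next, trace(b a^2 b) = trace(a)*trace(b^2 a) - trace(b^2)  (reduce the a square) = x*y*z - x^2 - y^2 + 2
trace(b a b a) = trace(a b)*trace(a b) - trace(1)  (split on a) = z^2 - 2
trace(b a^2 b a) = trace(a)*trace(b a b a) - trace(b a b)  (reduce the a square) = x*z^2 - y*z - x
trace(a^2 b a^-1 b) = trace(b a^2 b)*trace(a) - trace(b a^2 b a)  (eliminate a^-1) = x^2*y*z - x^3 - x*y^2 - x*z^2 + y*z + 3*x
trace(a^2 b a^-1 b^-1) = trace(a^2 b a^-1)*trace(b) - trace(a^2 b a^-1 b)  (eliminate b^-1) = -x^2*y*z + x^3 + x*y^2 + x*z^2 - 3*x
trace(a b a^-1 b^-2 a) = trace(a^2 b a^-1 b^-1)*trace(b) - trace(a^2 b a^-1)  (eliminate b^-1) = -x^2*y^2*z + x^3*y + x*y^3 + x*y*z^2 - 3*x*y - z
next, trace(a b a) = trace(a)*trace(b a) - trace(b)  (reduce the a square) = x*z - y
next, trace(b^-1 a b a) = trace(a b a)*trace(b) - trace(a b a b)  (eliminate b^-1) = x*y*z - y^2 - z^2 + 2
trace(a b a b a b) = trace(a b a b)*trace(a b) - trace(b a)  (split on a) = z^3 - 3*z
trace(b^-1 a b a b a) = trace(a b a b a)*trace(b) - trace(a b a b a b)  (eliminate b^-1) = x*y*z^2 - y^2*z - z^3 - x*y + 3*z
and trace(b^-2 a b a b a) = trace(b^-1 a b a b a)*trace(b) - trace(b^-1 a b a b a b)  (eliminate b^-1) = x*y^2*z^2 - y^3*z - y*z^3 - x*y^2 - x*z^2 + 4*y*z + x
next, trace(a b a^-1 b^-2 a b) = trace(b^-2 a b a b)*trace(a) - trace(b^-2 a b a b a)  (eliminate a^-1) = -x*y^2*z^2 + x^2*y*z + y^3*z + y*z^3 - 4*y*z + x
trace(b a^-1 b^-2 a b^-1 a) = trace(a b a^-1 b^-2 a)*trace(b) - trace(a b a^-1 b^-2 a b)  (eliminate b^-1) = -x^2*y^3*z + x^3*y^2 + x*y^4 + 2*x*y^2*z^2 - x^2*y*z - y^3*z - y*z^3 - 3*x*y^2 + 3*y*z - x
trace(a b^-1 a^-1 b a^-1 b^-2) = trace(b a^-1 b^-2 a b^-1)*trace(a) - trace(b a^-1 b^-2 a b^-1 a)  (eliminate a^-1) = x^2*y^3*z - x^3*y^2 - x*y^4 - 2*x*y^2*z^2 + x^2*y*z + y^3*z + y*z^3 + 4*x*y^2 - 3*y*z - x
next, trace(a^2) = trace(a)*trace(a) - trace(1)  (reduce the a square) = x^2 - 2
trace(a b^-1 a) = trace(a^2)*trace(b) - trace(a^2 b)  (eliminate b^-1) = x^2*y - x*z - y
trace(a^2 b a) = trace(a)*trace(a b a) - trace(a b)  (reduce the a square) = x^2*z - x*y - z
and trace(a b a b^-1 a) = trace(a^2 b a)*trace(b) - trace(a^2 b a b)  (eliminate b^-1) = x^2*y*z - x*y^2 - x*z^2 + x
and trace(b^-1 a b^-1 a b a) = trace(a b a b^-1 a)*trace(b) - trace(a b a b^-1 a b)  (eliminate b^-1) = x^2*y^2*z - x*y^3 - 2*x*y*z^2 + y^2*z + z^3 + 2*x*y - 3*z
trace(b a^-1 b^-1 a b^-1 a) = trace(b^-1 a b^-1 a b)*trace(a) - trace(b^-1 a b^-1 a b a)  (eliminate a^-1) = -x^2*y^2*z + x^3*y + x*y^3 + 2*x*y*z^2 - x^2*z - y^2*z - z^3 - 3*x*y + 3*z
and trace(a b^-1 a^-1 b a^-1 b^-1) = trace(b a^-1 b^-1 a b^-1)*trace(a) - trace(b a^-1 b^-1 a b^-1 a)  (eliminate a^-1) = x^2*y^2*z - x^3*y - x*y^3 - 2*x*y*z^2 + x^2*z + y^2*z + z^3 + 4*x*y - 3*z
and trace(a^-1 b^-3 a b^-1 a^-1 b) = trace(a b^-1 a^-1 b a^-1 b^-2)*trace(b) - trace(a b^-1 a^-1 b a^-1 b^-1)  (eliminate b^-1) = x^2*y^4*z - x^3*y^3 - x*y^5 - 2*x*y^3*z^2 + y^4*z + y^2*z^3 + x^3*y + 5*x*y^3 + 2*x*y*z^2 - x^2*z - 4*y^2*z - z^3 - 5*x*y + 3*z

x^2*y^4*z - x^3*y^3 - x*y^5 - 2*x*y^3*z^2 + y^4*z + y^2*z^3 + x^3*y + 5*x*y^3 + 2*x*y*z^2 - x^2*z - 4*y^2*z - z^3 - 5*x*y + 3*z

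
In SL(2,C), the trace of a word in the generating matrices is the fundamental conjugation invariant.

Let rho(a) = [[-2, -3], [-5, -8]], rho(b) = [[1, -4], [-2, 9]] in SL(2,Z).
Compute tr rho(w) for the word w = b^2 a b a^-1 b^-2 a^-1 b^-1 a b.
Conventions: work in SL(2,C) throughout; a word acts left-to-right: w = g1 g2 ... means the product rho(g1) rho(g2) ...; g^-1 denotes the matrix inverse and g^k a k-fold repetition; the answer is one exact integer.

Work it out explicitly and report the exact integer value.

rho(b) = [[1, -4], [-2, 9]]
... * rho(b) = [[1, -4], [-2, 9]]  ->  [[9, -40], [-20, 89]]
... * rho(a) = [[-2, -3], [-5, -8]]  ->  [[182, 293], [-405, -652]]
... * rho(b) = [[1, -4], [-2, 9]]  ->  [[-404, 1909], [899, -4248]]
... * rho(a^-1) = [[-8, 3], [5, -2]]  ->  [[12777, -5030], [-28432, 11193]]
... * rho(b^-1) = [[9, 4], [2, 1]]  ->  [[104933, 46078], [-233502, -102535]]
... * rho(b^-1) = [[9, 4], [2, 1]]  ->  [[1036553, 465810], [-2306588, -1036543]]
... * rho(a^-1) = [[-8, 3], [5, -2]]  ->  [[-5963374, 2178039], [13269989, -4846678]]
... * rho(b^-1) = [[9, 4], [2, 1]]  ->  [[-49314288, -21675457], [109736545, 48233278]]
... * rho(a) = [[-2, -3], [-5, -8]]  ->  [[207005861, 321346520], [-460639480, -715075859]]
... * rho(b) = [[1, -4], [-2, 9]]  ->  [[-435687179, 2064095236], [969512238, -4593124811]]
tr = -435687179 + -4593124811 = -5028811990

-5028811990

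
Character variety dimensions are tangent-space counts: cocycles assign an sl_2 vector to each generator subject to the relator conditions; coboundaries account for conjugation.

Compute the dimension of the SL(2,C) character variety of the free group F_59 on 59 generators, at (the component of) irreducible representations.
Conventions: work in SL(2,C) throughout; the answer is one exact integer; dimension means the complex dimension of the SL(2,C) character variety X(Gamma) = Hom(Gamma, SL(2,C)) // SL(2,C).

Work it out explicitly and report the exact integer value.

Gamma = F_59 has 59 generators and no relators.
A cocycle picks one sl_2 vector per generator freely, giving dim Z^1 = 3*59 = 177.
At an irreducible rho the centralizer of the image in sl_2 is 0, so the coboundary map sl_2 -> Z^1 is injective: dim B^1 = 3.
dim X = dim H^1 = dim Z^1 - dim B^1 = 177 - 3 = 174.

174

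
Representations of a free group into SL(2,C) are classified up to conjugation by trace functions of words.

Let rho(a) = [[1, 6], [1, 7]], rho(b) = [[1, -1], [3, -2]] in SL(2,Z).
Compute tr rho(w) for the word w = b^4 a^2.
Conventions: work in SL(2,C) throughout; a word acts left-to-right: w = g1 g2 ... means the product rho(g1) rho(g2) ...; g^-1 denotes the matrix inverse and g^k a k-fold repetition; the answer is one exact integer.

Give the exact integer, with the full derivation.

33

rho(b) = [[1, -1], [3, -2]]
... * rho(b) = [[1, -1], [3, -2]]  ->  [[-2, 1], [-3, 1]]
... * rho(b) = [[1, -1], [3, -2]]  ->  [[1, 0], [0, 1]]
... * rho(b) = [[1, -1], [3, -2]]  ->  [[1, -1], [3, -2]]
... * rho(a) = [[1, 6], [1, 7]]  ->  [[0, -1], [1, 4]]
... * rho(a) = [[1, 6], [1, 7]]  ->  [[-1, -7], [5, 34]]
tr = -1 + 34 = 33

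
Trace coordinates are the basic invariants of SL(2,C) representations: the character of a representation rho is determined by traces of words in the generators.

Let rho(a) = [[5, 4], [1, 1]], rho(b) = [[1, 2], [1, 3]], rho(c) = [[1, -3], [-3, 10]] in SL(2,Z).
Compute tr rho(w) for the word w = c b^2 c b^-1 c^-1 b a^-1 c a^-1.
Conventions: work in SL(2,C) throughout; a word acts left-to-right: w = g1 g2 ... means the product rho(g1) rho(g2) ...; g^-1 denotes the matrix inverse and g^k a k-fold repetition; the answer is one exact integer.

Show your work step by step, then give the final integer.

rho(c) = [[1, -3], [-3, 10]]
... * rho(b) = [[1, 2], [1, 3]]  ->  [[-2, -7], [7, 24]]
... * rho(b) = [[1, 2], [1, 3]]  ->  [[-9, -25], [31, 86]]
... * rho(c) = [[1, -3], [-3, 10]]  ->  [[66, -223], [-227, 767]]
... * rho(b^-1) = [[3, -2], [-1, 1]]  ->  [[421, -355], [-1448, 1221]]
... * rho(c^-1) = [[10, 3], [3, 1]]  ->  [[3145, 908], [-10817, -3123]]
... * rho(b) = [[1, 2], [1, 3]]  ->  [[4053, 9014], [-13940, -31003]]
... * rho(a^-1) = [[1, -4], [-1, 5]]  ->  [[-4961, 28858], [17063, -99255]]
... * rho(c) = [[1, -3], [-3, 10]]  ->  [[-91535, 303463], [314828, -1043739]]
... * rho(a^-1) = [[1, -4], [-1, 5]]  ->  [[-394998, 1883455], [1358567, -6478007]]
tr = -394998 + -6478007 = -6873005

-6873005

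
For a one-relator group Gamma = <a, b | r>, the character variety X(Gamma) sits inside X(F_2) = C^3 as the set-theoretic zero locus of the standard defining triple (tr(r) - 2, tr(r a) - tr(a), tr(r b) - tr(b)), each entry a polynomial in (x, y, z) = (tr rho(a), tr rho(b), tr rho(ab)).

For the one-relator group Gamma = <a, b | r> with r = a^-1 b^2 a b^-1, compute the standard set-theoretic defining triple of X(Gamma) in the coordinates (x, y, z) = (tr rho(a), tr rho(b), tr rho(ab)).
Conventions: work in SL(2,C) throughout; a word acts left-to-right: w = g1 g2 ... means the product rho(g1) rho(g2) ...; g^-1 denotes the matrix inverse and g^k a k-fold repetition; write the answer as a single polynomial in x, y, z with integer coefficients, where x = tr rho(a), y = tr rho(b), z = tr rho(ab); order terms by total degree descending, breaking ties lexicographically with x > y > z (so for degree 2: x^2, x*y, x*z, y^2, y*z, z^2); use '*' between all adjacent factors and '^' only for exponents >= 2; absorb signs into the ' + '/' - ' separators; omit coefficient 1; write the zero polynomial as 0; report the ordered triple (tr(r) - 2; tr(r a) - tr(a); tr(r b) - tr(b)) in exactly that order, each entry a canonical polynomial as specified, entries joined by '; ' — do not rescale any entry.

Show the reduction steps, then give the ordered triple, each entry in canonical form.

trace(a^2 b) = trace(a) trace(b a) - trace(b) = x*z - y
trace(a^2) = trace(a) trace(a) - trace(1) = x^2 - 2
trace(a b^2 a) = trace(b) trace(a^2 b) - trace(a^2) = x*y*z - x^2 - y^2 + 2
trace(a b a b) = trace(b a) trace(b a) - trace(1) = z^2 - 2
trace(a b^2 a b) = trace(b) trace(a b a b) - trace(a b a) = y*z^2 - x*z - y
trace(b^2 a b^-1 a) = trace(a b^2 a) trace(b) - trace(a b^2 a b) = x*y^2*z - x^2*y - y^3 - y*z^2 + x*z + 3*y
trace(a^-1 b^2 a b^-1) = trace(b^2 a b^-1) trace(a) - trace(b^2 a b^-1 a) = -x*y^2*z + x^2*y + y^3 + y*z^2 - 3*y
trace(b^2) = trace(b) trace(b) - trace(1) = y^2 - 2
assemble the triple (trace(r) - 2; trace(r a) - x; trace(r b) - y)

-x*y^2*z + x^2*y + y^3 + y*z^2 - 3*y - 2; -x + z; y^2 - y - 2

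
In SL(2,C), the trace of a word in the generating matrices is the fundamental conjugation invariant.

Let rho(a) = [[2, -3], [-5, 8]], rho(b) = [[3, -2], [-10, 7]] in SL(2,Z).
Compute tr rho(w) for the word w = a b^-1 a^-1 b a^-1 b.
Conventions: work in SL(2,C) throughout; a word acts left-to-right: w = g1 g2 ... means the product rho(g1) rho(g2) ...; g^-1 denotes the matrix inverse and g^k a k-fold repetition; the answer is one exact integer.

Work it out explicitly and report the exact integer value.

-802

rho(a) = [[2, -3], [-5, 8]]
... * rho(b^-1) = [[7, 2], [10, 3]]  ->  [[-16, -5], [45, 14]]
... * rho(a^-1) = [[8, 3], [5, 2]]  ->  [[-153, -58], [430, 163]]
... * rho(b) = [[3, -2], [-10, 7]]  ->  [[121, -100], [-340, 281]]
... * rho(a^-1) = [[8, 3], [5, 2]]  ->  [[468, 163], [-1315, -458]]
... * rho(b) = [[3, -2], [-10, 7]]  ->  [[-226, 205], [635, -576]]
tr = -226 + -576 = -802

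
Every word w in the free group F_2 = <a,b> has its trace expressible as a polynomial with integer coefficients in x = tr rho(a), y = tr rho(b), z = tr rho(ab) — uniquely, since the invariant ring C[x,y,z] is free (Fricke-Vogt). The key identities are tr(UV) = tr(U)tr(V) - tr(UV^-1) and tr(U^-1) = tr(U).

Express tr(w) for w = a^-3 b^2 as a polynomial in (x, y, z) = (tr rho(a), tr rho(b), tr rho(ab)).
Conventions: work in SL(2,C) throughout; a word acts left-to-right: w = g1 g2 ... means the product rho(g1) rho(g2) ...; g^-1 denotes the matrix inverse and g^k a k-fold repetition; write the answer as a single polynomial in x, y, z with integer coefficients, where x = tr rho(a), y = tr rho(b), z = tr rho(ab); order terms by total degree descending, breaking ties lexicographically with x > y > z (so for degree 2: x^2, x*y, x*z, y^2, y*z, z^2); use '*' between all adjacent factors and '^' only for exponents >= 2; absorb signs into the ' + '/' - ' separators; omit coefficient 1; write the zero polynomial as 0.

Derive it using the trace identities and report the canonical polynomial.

x^3*y^2 - x^2*y*z - x^3 - 2*x*y^2 + y*z + 3*x

tr(b^2) = tr(b)*tr(b) - tr(1) = y^2 - 2
so tr(b^2 a) = tr(b)*tr(a b) - tr(a) = y*z - x
tr(a^-1 b^2) = tr(b^2)*tr(a) - tr(b^2 a) = x*y^2 - y*z - x
tr(b^2 a^-2) = tr(a^-1 b^2)*tr(a) - tr(a^-1 b^2 a) = x^2*y^2 - x*y*z - x^2 - y^2 + 2
tr(a^-3 b^2) = tr(b^2 a^-2)*tr(a) - tr(b^2 a^-1) = x^3*y^2 - x^2*y*z - x^3 - 2*x*y^2 + y*z + 3*x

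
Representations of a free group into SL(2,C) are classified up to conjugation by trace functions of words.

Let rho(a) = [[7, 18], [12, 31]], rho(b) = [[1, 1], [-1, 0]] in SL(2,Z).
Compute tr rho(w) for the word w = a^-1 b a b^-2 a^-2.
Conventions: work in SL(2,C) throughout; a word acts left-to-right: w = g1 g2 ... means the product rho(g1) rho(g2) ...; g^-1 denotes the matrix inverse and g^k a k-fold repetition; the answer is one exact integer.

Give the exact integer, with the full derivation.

rho(a^-1) = [[31, -18], [-12, 7]]
... * rho(b) = [[1, 1], [-1, 0]]  ->  [[49, 31], [-19, -12]]
... * rho(a) = [[7, 18], [12, 31]]  ->  [[715, 1843], [-277, -714]]
... * rho(b^-1) = [[0, -1], [1, 1]]  ->  [[1843, 1128], [-714, -437]]
... * rho(b^-1) = [[0, -1], [1, 1]]  ->  [[1128, -715], [-437, 277]]
... * rho(a^-1) = [[31, -18], [-12, 7]]  ->  [[43548, -25309], [-16871, 9805]]
... * rho(a^-1) = [[31, -18], [-12, 7]]  ->  [[1653696, -961027], [-640661, 372313]]
tr = 1653696 + 372313 = 2026009

2026009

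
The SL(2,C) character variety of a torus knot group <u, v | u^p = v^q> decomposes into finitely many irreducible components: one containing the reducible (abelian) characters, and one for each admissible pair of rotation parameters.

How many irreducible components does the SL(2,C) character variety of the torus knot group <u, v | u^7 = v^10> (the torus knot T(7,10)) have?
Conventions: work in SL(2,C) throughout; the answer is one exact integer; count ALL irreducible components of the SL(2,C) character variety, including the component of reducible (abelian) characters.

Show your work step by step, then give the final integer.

Gamma = < u, v | u^7 = v^10 > (torus knot T(7,10)); the central element u^7 = v^10 acts as +I or -I in any irreducible SL(2,C) representation.
So on each irreducible component the traces are pinned: tr(u) = 2*cos(pi*alpha/7) with 1 <= alpha <= 6, tr(v) = 2*cos(pi*beta/10) with 1 <= beta <= 9.
The two central values (-1)^alpha I and (-1)^beta I must be the same matrix, so alpha and beta share a parity.
count pairs: odd alpha (3 choices) x odd beta (5), plus even alpha (3) x even beta (4): 3*5 + 3*4 = 27.
components with irreducible characters: 27; plus the single component of reducible (abelian) characters: total 28.

28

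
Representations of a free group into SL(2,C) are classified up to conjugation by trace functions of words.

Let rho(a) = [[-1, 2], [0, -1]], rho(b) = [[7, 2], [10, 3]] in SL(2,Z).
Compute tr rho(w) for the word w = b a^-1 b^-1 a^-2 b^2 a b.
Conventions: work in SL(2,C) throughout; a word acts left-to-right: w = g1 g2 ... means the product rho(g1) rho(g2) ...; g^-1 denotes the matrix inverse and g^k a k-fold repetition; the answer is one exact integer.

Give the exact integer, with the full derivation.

808930

rho(b) = [[7, 2], [10, 3]]
... * rho(a^-1) = [[-1, -2], [0, -1]]  ->  [[-7, -16], [-10, -23]]
... * rho(b^-1) = [[3, -2], [-10, 7]]  ->  [[139, -98], [200, -141]]
... * rho(a^-1) = [[-1, -2], [0, -1]]  ->  [[-139, -180], [-200, -259]]
... * rho(a^-1) = [[-1, -2], [0, -1]]  ->  [[139, 458], [200, 659]]
... * rho(b) = [[7, 2], [10, 3]]  ->  [[5553, 1652], [7990, 2377]]
... * rho(b) = [[7, 2], [10, 3]]  ->  [[55391, 16062], [79700, 23111]]
... * rho(a) = [[-1, 2], [0, -1]]  ->  [[-55391, 94720], [-79700, 136289]]
... * rho(b) = [[7, 2], [10, 3]]  ->  [[559463, 173378], [804990, 249467]]
tr = 559463 + 249467 = 808930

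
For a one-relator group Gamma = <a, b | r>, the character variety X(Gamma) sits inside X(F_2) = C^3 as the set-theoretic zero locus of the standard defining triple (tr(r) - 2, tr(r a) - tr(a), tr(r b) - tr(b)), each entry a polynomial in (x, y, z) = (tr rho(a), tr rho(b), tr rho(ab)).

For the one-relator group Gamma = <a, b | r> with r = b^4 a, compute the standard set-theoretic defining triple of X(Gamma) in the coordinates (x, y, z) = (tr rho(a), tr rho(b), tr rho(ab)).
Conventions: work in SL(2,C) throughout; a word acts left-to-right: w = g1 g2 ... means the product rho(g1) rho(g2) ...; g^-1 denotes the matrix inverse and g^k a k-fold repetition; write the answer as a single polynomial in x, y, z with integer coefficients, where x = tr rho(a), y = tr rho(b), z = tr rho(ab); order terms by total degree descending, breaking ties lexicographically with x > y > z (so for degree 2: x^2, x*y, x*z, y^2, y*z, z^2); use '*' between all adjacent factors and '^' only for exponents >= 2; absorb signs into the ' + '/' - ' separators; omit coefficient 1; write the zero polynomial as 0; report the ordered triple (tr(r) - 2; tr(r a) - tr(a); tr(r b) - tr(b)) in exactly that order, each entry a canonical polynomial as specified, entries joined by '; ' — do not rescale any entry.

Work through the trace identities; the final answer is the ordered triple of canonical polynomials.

y^3*z - x*y^2 - 2*y*z + x - 2; x*y^3*z - x^2*y^2 - y^4 - 2*x*y*z + x^2 + 4*y^2 - x - 2; y^4*z - x*y^3 - 3*y^2*z + 2*x*y - y + z

apply: tr(a b^2) = tr(b) * tr(a b) - tr(a)  (reduce the b square) = y*z - x
tr(b a b^2) = tr(b) * tr(a b^2) - tr(a b)  (reduce the b square) = y^2*z - x*y - z
tr(b^4 a) = tr(b) * tr(b a b^2) - tr(b a b)  (reduce the b square) = y^3*z - x*y^2 - 2*y*z + x
tr(a^2 b) = tr(a) * tr(b a) - tr(b)  (reduce the a square) = x*z - y
apply: tr(a^2) = tr(a) * tr(a) - tr(1)  (reduce the a square) = x^2 - 2
use: tr(a^2 b^2) = tr(b) * tr(a^2 b) - tr(a^2)  (reduce the b square) = x*y*z - x^2 - y^2 + 2
use: tr(b a^2 b^2) = tr(b) * tr(a^2 b^2) - tr(a^2 b)  (reduce the b square) = x*y^2*z - x^2*y - y^3 - x*z + 3*y
tr(b^4 a^2) = tr(b) * tr(b a^2 b^2) - tr(b a^2 b)  (reduce the b square) = x*y^3*z - x^2*y^2 - y^4 - 2*x*y*z + x^2 + 4*y^2 - 2
use: tr(b^4 a b) = tr(b) * tr(b a b^3) - tr(b a b^2)  (reduce the b square) = y^4*z - x*y^3 - 3*y^2*z + 2*x*y + z
assemble the triple (tr(r) - 2; tr(r a) - x; tr(r b) - y)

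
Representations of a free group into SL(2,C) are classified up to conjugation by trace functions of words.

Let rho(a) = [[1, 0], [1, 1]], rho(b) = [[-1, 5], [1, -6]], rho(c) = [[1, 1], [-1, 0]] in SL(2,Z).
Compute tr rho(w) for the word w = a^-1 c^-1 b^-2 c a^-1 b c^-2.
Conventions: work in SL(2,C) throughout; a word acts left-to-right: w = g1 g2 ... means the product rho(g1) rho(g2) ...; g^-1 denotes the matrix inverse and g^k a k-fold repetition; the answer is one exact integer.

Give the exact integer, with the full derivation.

-17

rho(a^-1) = [[1, 0], [-1, 1]]
... * rho(c^-1) = [[0, -1], [1, 1]]  ->  [[0, -1], [1, 2]]
... * rho(b^-1) = [[-6, -5], [-1, -1]]  ->  [[1, 1], [-8, -7]]
... * rho(b^-1) = [[-6, -5], [-1, -1]]  ->  [[-7, -6], [55, 47]]
... * rho(c) = [[1, 1], [-1, 0]]  ->  [[-1, -7], [8, 55]]
... * rho(a^-1) = [[1, 0], [-1, 1]]  ->  [[6, -7], [-47, 55]]
... * rho(b) = [[-1, 5], [1, -6]]  ->  [[-13, 72], [102, -565]]
... * rho(c^-1) = [[0, -1], [1, 1]]  ->  [[72, 85], [-565, -667]]
... * rho(c^-1) = [[0, -1], [1, 1]]  ->  [[85, 13], [-667, -102]]
tr = 85 + -102 = -17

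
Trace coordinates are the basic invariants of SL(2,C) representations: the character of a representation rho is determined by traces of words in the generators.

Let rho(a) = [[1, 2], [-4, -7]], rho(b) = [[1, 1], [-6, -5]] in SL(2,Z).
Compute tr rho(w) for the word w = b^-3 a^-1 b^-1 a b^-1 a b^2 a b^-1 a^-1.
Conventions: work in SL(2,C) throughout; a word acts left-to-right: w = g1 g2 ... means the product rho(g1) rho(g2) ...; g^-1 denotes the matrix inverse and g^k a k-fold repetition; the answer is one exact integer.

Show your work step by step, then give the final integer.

-2650246

rho(b^-1) = [[-5, -1], [6, 1]]
... * rho(b^-1) = [[-5, -1], [6, 1]]  ->  [[19, 4], [-24, -5]]
... * rho(b^-1) = [[-5, -1], [6, 1]]  ->  [[-71, -15], [90, 19]]
... * rho(a^-1) = [[-7, -2], [4, 1]]  ->  [[437, 127], [-554, -161]]
... * rho(b^-1) = [[-5, -1], [6, 1]]  ->  [[-1423, -310], [1804, 393]]
... * rho(a) = [[1, 2], [-4, -7]]  ->  [[-183, -676], [232, 857]]
... * rho(b^-1) = [[-5, -1], [6, 1]]  ->  [[-3141, -493], [3982, 625]]
... * rho(a) = [[1, 2], [-4, -7]]  ->  [[-1169, -2831], [1482, 3589]]
... * rho(b) = [[1, 1], [-6, -5]]  ->  [[15817, 12986], [-20052, -16463]]
... * rho(b) = [[1, 1], [-6, -5]]  ->  [[-62099, -49113], [78726, 62263]]
... * rho(a) = [[1, 2], [-4, -7]]  ->  [[134353, 219593], [-170326, -278389]]
... * rho(b^-1) = [[-5, -1], [6, 1]]  ->  [[645793, 85240], [-818704, -108063]]
... * rho(a^-1) = [[-7, -2], [4, 1]]  ->  [[-4179591, -1206346], [5298676, 1529345]]
tr = -4179591 + 1529345 = -2650246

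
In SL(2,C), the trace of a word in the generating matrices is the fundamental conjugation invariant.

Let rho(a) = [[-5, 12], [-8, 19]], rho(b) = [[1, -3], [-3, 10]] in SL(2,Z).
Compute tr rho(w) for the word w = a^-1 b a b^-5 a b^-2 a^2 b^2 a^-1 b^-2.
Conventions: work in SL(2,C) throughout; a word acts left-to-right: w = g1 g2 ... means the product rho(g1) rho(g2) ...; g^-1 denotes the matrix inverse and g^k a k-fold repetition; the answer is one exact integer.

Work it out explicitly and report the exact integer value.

-69930861098210446

rho(a^-1) = [[19, -12], [8, -5]]
... * rho(b) = [[1, -3], [-3, 10]]  ->  [[55, -177], [23, -74]]
... * rho(a) = [[-5, 12], [-8, 19]]  ->  [[1141, -2703], [477, -1130]]
... * rho(b^-1) = [[10, 3], [3, 1]]  ->  [[3301, 720], [1380, 301]]
... * rho(b^-1) = [[10, 3], [3, 1]]  ->  [[35170, 10623], [14703, 4441]]
... * rho(b^-1) = [[10, 3], [3, 1]]  ->  [[383569, 116133], [160353, 48550]]
... * rho(b^-1) = [[10, 3], [3, 1]]  ->  [[4184089, 1266840], [1749180, 529609]]
... * rho(b^-1) = [[10, 3], [3, 1]]  ->  [[45641410, 13819107], [19080627, 5777149]]
... * rho(a) = [[-5, 12], [-8, 19]]  ->  [[-338759906, 810259953], [-141620327, 338733355]]
... * rho(b^-1) = [[10, 3], [3, 1]]  ->  [[-956819201, -206019765], [-400003205, -86127626]]
... * rho(b^-1) = [[10, 3], [3, 1]]  ->  [[-10186251305, -3076477368], [-4258414928, -1286137241]]
... * rho(a) = [[-5, 12], [-8, 19]]  ->  [[75543075469, -180688085652], [31581172568, -75537586715]]
... * rho(a) = [[-5, 12], [-8, 19]]  ->  [[1067789307871, -2526556721760], [446394830880, -1056240076769]]
... * rho(b) = [[1, -3], [-3, 10]]  ->  [[8647459473151, -28468935141213], [3615115061187, -11901585260330]]
... * rho(b) = [[1, -3], [-3, 10]]  ->  [[94054264896790, -310631729831583], [39319870842177, -129861197786861]]
... * rho(a^-1) = [[19, -12], [8, -5]]  ->  [[-698022805613654, 424507470396435], [-291812036293525, 177467538828181]]
... * rho(b^-1) = [[10, 3], [3, 1]]  ->  [[-5706705644947235, -1669560946444527], [-2385717746450707, -697968570052394]]
... * rho(b^-1) = [[10, 3], [3, 1]]  ->  [[-62075739288805931, -18789677881286232], [-25951083174664252, -7855121809404515]]
tr = -62075739288805931 + -7855121809404515 = -69930861098210446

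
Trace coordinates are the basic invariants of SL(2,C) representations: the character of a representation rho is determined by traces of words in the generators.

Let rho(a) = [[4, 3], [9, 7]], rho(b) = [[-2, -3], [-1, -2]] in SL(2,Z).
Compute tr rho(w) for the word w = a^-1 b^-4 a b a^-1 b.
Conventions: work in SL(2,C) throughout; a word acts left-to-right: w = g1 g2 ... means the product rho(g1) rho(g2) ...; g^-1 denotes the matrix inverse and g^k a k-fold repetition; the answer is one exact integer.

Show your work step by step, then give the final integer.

-245755

rho(a^-1) = [[7, -3], [-9, 4]]
... * rho(b^-1) = [[-2, 3], [1, -2]]  ->  [[-17, 27], [22, -35]]
... * rho(b^-1) = [[-2, 3], [1, -2]]  ->  [[61, -105], [-79, 136]]
... * rho(b^-1) = [[-2, 3], [1, -2]]  ->  [[-227, 393], [294, -509]]
... * rho(b^-1) = [[-2, 3], [1, -2]]  ->  [[847, -1467], [-1097, 1900]]
... * rho(a) = [[4, 3], [9, 7]]  ->  [[-9815, -7728], [12712, 10009]]
... * rho(b) = [[-2, -3], [-1, -2]]  ->  [[27358, 44901], [-35433, -58154]]
... * rho(a^-1) = [[7, -3], [-9, 4]]  ->  [[-212603, 97530], [275355, -126317]]
... * rho(b) = [[-2, -3], [-1, -2]]  ->  [[327676, 442749], [-424393, -573431]]
tr = 327676 + -573431 = -245755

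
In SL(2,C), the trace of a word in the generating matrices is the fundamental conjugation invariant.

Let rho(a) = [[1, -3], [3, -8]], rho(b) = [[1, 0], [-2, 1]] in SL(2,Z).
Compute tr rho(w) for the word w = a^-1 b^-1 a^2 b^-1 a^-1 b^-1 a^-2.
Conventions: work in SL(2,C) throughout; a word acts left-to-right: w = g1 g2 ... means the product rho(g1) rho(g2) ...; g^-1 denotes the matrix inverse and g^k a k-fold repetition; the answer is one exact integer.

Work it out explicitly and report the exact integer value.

rho(a^-1) = [[-8, 3], [-3, 1]]
... * rho(b^-1) = [[1, 0], [2, 1]]  ->  [[-2, 3], [-1, 1]]
... * rho(a) = [[1, -3], [3, -8]]  ->  [[7, -18], [2, -5]]
... * rho(a) = [[1, -3], [3, -8]]  ->  [[-47, 123], [-13, 34]]
... * rho(b^-1) = [[1, 0], [2, 1]]  ->  [[199, 123], [55, 34]]
... * rho(a^-1) = [[-8, 3], [-3, 1]]  ->  [[-1961, 720], [-542, 199]]
... * rho(b^-1) = [[1, 0], [2, 1]]  ->  [[-521, 720], [-144, 199]]
... * rho(a^-1) = [[-8, 3], [-3, 1]]  ->  [[2008, -843], [555, -233]]
... * rho(a^-1) = [[-8, 3], [-3, 1]]  ->  [[-13535, 5181], [-3741, 1432]]
tr = -13535 + 1432 = -12103

-12103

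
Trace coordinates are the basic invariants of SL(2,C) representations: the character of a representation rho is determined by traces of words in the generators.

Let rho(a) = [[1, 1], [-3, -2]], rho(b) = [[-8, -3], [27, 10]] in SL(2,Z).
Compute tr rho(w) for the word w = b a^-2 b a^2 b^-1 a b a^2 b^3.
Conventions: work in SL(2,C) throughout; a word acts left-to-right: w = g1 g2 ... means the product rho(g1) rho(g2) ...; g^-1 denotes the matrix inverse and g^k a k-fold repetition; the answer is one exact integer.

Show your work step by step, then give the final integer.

-26728

rho(b) = [[-8, -3], [27, 10]]
... * rho(a^-1) = [[-2, -1], [3, 1]]  ->  [[7, 5], [-24, -17]]
... * rho(a^-1) = [[-2, -1], [3, 1]]  ->  [[1, -2], [-3, 7]]
... * rho(b) = [[-8, -3], [27, 10]]  ->  [[-62, -23], [213, 79]]
... * rho(a) = [[1, 1], [-3, -2]]  ->  [[7, -16], [-24, 55]]
... * rho(a) = [[1, 1], [-3, -2]]  ->  [[55, 39], [-189, -134]]
... * rho(b^-1) = [[10, 3], [-27, -8]]  ->  [[-503, -147], [1728, 505]]
... * rho(a) = [[1, 1], [-3, -2]]  ->  [[-62, -209], [213, 718]]
... * rho(b) = [[-8, -3], [27, 10]]  ->  [[-5147, -1904], [17682, 6541]]
... * rho(a) = [[1, 1], [-3, -2]]  ->  [[565, -1339], [-1941, 4600]]
... * rho(a) = [[1, 1], [-3, -2]]  ->  [[4582, 3243], [-15741, -11141]]
... * rho(b) = [[-8, -3], [27, 10]]  ->  [[50905, 18684], [-174879, -64187]]
... * rho(b) = [[-8, -3], [27, 10]]  ->  [[97228, 34125], [-334017, -117233]]
... * rho(b) = [[-8, -3], [27, 10]]  ->  [[143551, 49566], [-493155, -170279]]
tr = 143551 + -170279 = -26728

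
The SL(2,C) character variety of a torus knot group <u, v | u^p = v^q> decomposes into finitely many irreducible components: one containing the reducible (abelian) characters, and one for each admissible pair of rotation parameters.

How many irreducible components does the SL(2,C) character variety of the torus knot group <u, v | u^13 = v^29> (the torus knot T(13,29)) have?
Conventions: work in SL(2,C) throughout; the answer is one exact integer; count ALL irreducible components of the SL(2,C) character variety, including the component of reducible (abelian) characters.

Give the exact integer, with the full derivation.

In the torus knot group T(13,29), u^13 = v^29 is central, so an irreducible representation sends it to +I or -I (Schur).
So on each irreducible component the traces are pinned: tr(u) = 2*cos(pi*alpha/13) with 1 <= alpha <= 12, tr(v) = 2*cos(pi*beta/29) with 1 <= beta <= 28.
u^13 = (-1)^alpha I and v^29 = (-1)^beta I must agree, so alpha and beta have equal parity.
Enumerate parity-matched pairs: 6*14 odd-odd plus 6*14 even-even gives 168.
Total: 168 irreducible-character components + 1 reducible (abelian) component = 169.

169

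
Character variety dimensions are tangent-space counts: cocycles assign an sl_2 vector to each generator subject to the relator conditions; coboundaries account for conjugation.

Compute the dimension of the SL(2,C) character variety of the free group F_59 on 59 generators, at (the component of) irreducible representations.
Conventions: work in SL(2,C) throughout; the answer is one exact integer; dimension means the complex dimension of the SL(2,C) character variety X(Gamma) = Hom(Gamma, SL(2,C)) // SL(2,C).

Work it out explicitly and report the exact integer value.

174

Here Gamma is free of rank 59 — no relator constrains a cocycle.
A cocycle picks one sl_2 vector per generator freely, giving dim Z^1 = 3*59 = 177.
Irreducibility makes the coboundary map sl_2 -> Z^1 injective (trivial centralizer), so dim B^1 = 3.
dim X = dim H^1 = dim Z^1 - dim B^1 = 177 - 3 = 174.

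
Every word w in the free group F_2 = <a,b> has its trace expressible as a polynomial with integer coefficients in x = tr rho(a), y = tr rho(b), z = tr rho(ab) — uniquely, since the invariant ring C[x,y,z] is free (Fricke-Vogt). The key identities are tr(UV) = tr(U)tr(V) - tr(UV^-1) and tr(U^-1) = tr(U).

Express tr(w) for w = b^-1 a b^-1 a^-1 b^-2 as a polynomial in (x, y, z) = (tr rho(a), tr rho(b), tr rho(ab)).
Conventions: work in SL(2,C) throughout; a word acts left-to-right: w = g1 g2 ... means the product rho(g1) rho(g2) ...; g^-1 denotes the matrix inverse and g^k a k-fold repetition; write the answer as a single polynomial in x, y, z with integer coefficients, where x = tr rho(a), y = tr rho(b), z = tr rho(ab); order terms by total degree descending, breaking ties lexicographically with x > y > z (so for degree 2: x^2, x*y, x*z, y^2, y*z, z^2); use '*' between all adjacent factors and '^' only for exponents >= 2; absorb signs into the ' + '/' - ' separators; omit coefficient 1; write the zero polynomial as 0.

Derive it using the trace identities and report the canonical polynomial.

tr(b^-1 a) = tr(a) * tr(b) - tr(a b) = x*y - z
tr(b^-2 a) = tr(b^-1 a) * tr(b) - tr(b^-1 a b) = x*y^2 - y*z - x
next, tr(b^-2 a b^-1) = tr(b^-2 a) * tr(b) - tr(b^-2 a b) = x*y^3 - y^2*z - 2*x*y + z
and tr(a^2) = tr(a) * tr(a) - tr(1) = x^2 - 2
tr(a^2 b) = tr(a) * tr(b a) - tr(b) = x*z - y
next, tr(a b^-1 a) = tr(a^2) * tr(b) - tr(a^2 b) = x^2*y - x*z - y
tr(a b a b) = tr(b a) * tr(b a) - tr(1) = z^2 - 2
and tr(a b^-1 a b) = tr(a b a) * tr(b) - tr(a b a b) = x*y*z - y^2 - z^2 + 2
tr(a b^-1 a b^-1) = tr(a b^-1 a) * tr(b) - tr(a b^-1 a b) = x^2*y^2 - 2*x*y*z + z^2 - 2
tr(b^-2 a b^-1 a) = tr(a b^-1 a b^-1) * tr(b) - tr(a b^-1 a) = x^2*y^3 - 2*x*y^2*z - x^2*y + y*z^2 + x*z - y
next, tr(a b^-1 a^-1 b^-2) = tr(b^-2 a b^-1) * tr(a) - tr(b^-2 a b^-1 a) = x*y^2*z - x^2*y - y*z^2 + y
and tr(b a b) = tr(b) * tr(a b) - tr(a) = y*z - x
next, tr(a b a^-1 b) = tr(b a b) * tr(a) - tr(b a b a) = x*y*z - x^2 - z^2 + 2
tr(a^-1 b^-1 a b) = tr(a b a^-1) * tr(b) - tr(a b a^-1 b) = -x*y*z + x^2 + y^2 + z^2 - 2
and tr(a b^-1 a^-1 b^-1) = tr(a^-1 b^-1 a) * tr(b) - tr(a^-1 b^-1 a b) = x*y*z - x^2 - z^2 + 2
and tr(b^-1 a b^-1 a^-1 b^-2) = tr(a b^-1 a^-1 b^-2) * tr(b) - tr(a b^-1 a^-1 b^-1) = x*y^3*z - x^2*y^2 - y^2*z^2 - x*y*z + x^2 + y^2 + z^2 - 2

x*y^3*z - x^2*y^2 - y^2*z^2 - x*y*z + x^2 + y^2 + z^2 - 2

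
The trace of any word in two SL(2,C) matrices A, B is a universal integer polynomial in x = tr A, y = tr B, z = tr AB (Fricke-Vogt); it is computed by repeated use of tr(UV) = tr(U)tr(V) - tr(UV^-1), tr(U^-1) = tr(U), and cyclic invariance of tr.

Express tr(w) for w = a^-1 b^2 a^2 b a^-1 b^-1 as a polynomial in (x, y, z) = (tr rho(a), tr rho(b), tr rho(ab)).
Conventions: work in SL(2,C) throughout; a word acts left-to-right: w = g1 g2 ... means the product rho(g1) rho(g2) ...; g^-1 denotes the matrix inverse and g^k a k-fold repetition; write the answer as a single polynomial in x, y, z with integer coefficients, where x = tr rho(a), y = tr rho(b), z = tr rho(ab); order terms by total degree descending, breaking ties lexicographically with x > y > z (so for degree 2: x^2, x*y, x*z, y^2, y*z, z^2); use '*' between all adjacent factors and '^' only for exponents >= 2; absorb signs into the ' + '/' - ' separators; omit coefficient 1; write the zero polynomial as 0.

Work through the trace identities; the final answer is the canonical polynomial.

x^2*y^2*z^2 - x^3*y*z - 2*x*y^3*z - x*y*z^3 + x^2*y^2 + y^4 + y^2*z^2 + 5*x*y*z - x^2 - 4*y^2 - z^2 + 2

trace(b^2 a) = trace(b) * trace(a b) - trace(a) = y*z - x
trace(b a b a) = trace(a b) * trace(a b) - trace(1) = z^2 - 2
so trace(b a^2 b a) = trace(a) * trace(b a b a) - trace(b a b) = x*z^2 - y*z - x
so trace(b a^2) = trace(a) * trace(b a) - trace(b) = x*z - y
trace(a b a^2) = trace(a) * trace(b a^2) - trace(b a) = x^2*z - x*y - z
reduce: trace(b a^2 b^2 a) = trace(b) * trace(a b a^2 b) - trace(a b a^2) = x*y*z^2 - x^2*z - y^2*z + z
so trace(a^2) = trace(a) * trace(a) - trace(1) = x^2 - 2
trace(b a^2 b) = trace(b) * trace(a^2 b) - trace(a^2) = x*y*z - x^2 - y^2 + 2
trace(b a^2 b^2) = trace(b) * trace(b a^2 b) - trace(b a^2) = x*y^2*z - x^2*y - y^3 - x*z + 3*y
reduce: trace(a b^2 a^2 b a) = trace(a) * trace(b a^2 b^2 a) - trace(b a^2 b^2) = x^2*y*z^2 - x^3*z - 2*x*y^2*z + x^2*y + y^3 + 2*x*z - 3*y
reduce: trace(a b a b a b) = trace(a b a b) * trace(a b) - trace(b a) = z^3 - 3*z
so trace(b a b a b^2 a) = trace(b) * trace(a b a b a b) - trace(a b a b a) = y*z^3 - x*z^2 - 2*y*z + x
reduce: trace(a b a b^2) = trace(b) * trace(a b a b) - trace(a b a) = y*z^2 - x*z - y
trace(b a b a b^2) = trace(b) * trace(a b a b^2) - trace(a b a b) = y^2*z^2 - x*y*z - y^2 - z^2 + 2
trace(a b^2 a^2 b a b) = trace(a) * trace(b a b a b^2 a) - trace(b a b a b^2) = x*y*z^3 - x^2*z^2 - y^2*z^2 - x*y*z + x^2 + y^2 + z^2 - 2
trace(b^2 a^2 b a b^-1 a) = trace(a b^2 a^2 b a) * trace(b) - trace(a b^2 a^2 b a b) = x^2*y^2*z^2 - x^3*y*z - 2*x*y^3*z - x*y*z^3 + x^2*y^2 + x^2*z^2 + y^4 + y^2*z^2 + 3*x*y*z - x^2 - 4*y^2 - z^2 + 2
trace(b^-1 a^-1 b^2 a^2 b a) = trace(b^2 a^2 b a b^-1) * trace(a) - trace(b^2 a^2 b a b^-1 a) = -x^2*y^2*z^2 + x^3*y*z + 2*x*y^3*z + x*y*z^3 - x^2*y^2 - y^4 - y^2*z^2 - 4*x*y*z + 4*y^2 + z^2 - 2
trace(a^-1 b^2 a^2 b a^-1 b^-1) = trace(b^-1 a^-1 b^2 a^2 b) * trace(a) - trace(b^-1 a^-1 b^2 a^2 b a) = x^2*y^2*z^2 - x^3*y*z - 2*x*y^3*z - x*y*z^3 + x^2*y^2 + y^4 + y^2*z^2 + 5*x*y*z - x^2 - 4*y^2 - z^2 + 2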